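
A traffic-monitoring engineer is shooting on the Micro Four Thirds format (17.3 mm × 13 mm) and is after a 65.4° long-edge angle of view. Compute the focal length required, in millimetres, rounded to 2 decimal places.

From α = 2·arctan(w/2f) we get f = w / (2·tan(α/2)).
With w = 17.3 mm and α/2 = 32.7°, tan(α/2) ≈ 0.64199, so f ≈ 17.3 / 1.28398 ≈ 13.4738 mm.

13.47 mm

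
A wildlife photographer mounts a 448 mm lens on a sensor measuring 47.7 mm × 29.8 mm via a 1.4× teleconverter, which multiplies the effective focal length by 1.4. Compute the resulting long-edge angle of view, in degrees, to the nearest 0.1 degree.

4.4°

Effective focal length f = 448 × 1.4 = 627.2 mm.
α = 2·arctan(47.7 / (2 × 627.2)) = 2·arctan(0.03803) ≈ 4.3554°.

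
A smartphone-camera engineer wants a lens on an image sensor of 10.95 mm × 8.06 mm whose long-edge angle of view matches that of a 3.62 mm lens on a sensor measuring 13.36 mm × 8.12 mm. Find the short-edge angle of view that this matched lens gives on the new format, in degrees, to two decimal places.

107.28°

Equal long-edge AOV ⇒ f₂ = f₁ · 10.95/13.36 = 3.62 × 0.81961 ≈ 2.9670 mm.
Short-edge AOV on the new format = 2·arctan(8.06 / (2 × 2.9670)) = 2·arctan(1.35828) ≈ 107.2771°.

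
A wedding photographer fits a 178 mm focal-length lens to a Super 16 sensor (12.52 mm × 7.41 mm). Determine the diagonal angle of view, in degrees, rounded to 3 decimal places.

Sensor diagonal = √(12.52² + 7.41²) = √211.6585 ≈ 14.5485 mm.
Angle of view α = 2·arctan(d/2f) with d = 14.5485 mm and f = 178 mm.
d/2f = 0.04087; arctan(0.04087) ≈ 2.3402°, so α ≈ 4.6804°.

4.680°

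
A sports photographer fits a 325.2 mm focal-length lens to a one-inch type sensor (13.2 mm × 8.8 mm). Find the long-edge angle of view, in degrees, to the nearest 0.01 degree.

Angle of view α = 2·arctan(w/2f) with w = 13.2 mm and f = 325.2 mm.
w/2f = 0.02030; arctan(0.02030) ≈ 1.1627°, so α ≈ 2.3253°.

2.33°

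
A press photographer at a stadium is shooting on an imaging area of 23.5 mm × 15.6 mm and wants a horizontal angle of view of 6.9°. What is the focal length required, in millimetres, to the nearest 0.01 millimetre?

From α = 2·arctan(w/2f) we get f = w / (2·tan(α/2)).
With w = 23.5 mm and α/2 = 3.45°, tan(α/2) ≈ 0.06029, so f ≈ 23.5 / 0.12057 ≈ 194.9019 mm.

194.90 mm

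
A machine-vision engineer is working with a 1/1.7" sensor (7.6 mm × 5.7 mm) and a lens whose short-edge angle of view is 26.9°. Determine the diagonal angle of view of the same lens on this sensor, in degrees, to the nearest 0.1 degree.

From the short-edge AOV: f = 5.7 / (2·tan(13.45°)) = 5.7 / 0.47831 ≈ 11.9169 mm.
Sensor diagonal = √(7.6² + 5.7²) = √90.2500 ≈ 9.5000 mm.
Diagonal AOV = 2·arctan(9.5000 / (2 × 11.9169)) = 2·arctan(0.39859) ≈ 43.4638°.

43.5°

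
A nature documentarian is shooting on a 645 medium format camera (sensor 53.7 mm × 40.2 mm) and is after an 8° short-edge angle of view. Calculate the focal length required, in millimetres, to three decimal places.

287.443 mm

From α = 2·arctan(h/2f) we get f = h / (2·tan(α/2)).
With h = 40.2 mm and α/2 = 4°, tan(α/2) ≈ 0.06993, so f ≈ 40.2 / 0.13985 ≈ 287.4434 mm.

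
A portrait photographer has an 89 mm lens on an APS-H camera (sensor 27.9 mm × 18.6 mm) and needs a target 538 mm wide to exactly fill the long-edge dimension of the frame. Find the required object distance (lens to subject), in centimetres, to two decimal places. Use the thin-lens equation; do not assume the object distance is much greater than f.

Magnification m = w/W = dᵢ/dₒ; combined with 1/f = 1/dₒ + 1/dᵢ this gives dₒ = f·(1 + W/w).
dₒ = 89 mm × (1 + 538/27.9) = 89 × 20.2832 ≈ 1805.201 mm = 180.52 cm.

180.52 cm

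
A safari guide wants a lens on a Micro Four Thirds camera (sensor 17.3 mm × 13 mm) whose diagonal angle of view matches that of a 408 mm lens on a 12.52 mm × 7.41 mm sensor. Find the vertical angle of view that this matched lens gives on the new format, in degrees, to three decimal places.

Sensor diagonal = √(12.52² + 7.41²) = √211.6585 ≈ 14.5485 mm.
Sensor diagonal = √(17.3² + 13²) = √468.2900 ≈ 21.6400 mm.
Equal diagonal AOV ⇒ f₂ = f₁ · 21.6400/14.5485 = 408 × 1.48744 ≈ 606.8757 mm.
Vertical AOV on the new format = 2·arctan(13 / (2 × 606.8757)) = 2·arctan(0.01071) ≈ 1.2273°.

1.227°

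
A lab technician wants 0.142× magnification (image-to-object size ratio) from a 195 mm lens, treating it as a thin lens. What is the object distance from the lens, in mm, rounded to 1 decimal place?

With m = dᵢ/dₒ and 1/f = 1/dₒ + 1/dᵢ, substituting dᵢ = m·dₒ gives 1/f = (1 + 1/m)/dₒ, hence dₒ = f·(1 + 1/m).
dₒ = 195 × (1 + 1/0.142) = 195 × 8.04225 ≈ 1568.239 mm.

1568.2 mm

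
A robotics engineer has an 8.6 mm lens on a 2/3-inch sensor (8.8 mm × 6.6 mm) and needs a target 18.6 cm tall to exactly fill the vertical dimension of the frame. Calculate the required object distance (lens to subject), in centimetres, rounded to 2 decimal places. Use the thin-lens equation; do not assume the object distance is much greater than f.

25.10 cm

W: 18.6 cm = 186 mm.
Magnification m = h/W = dᵢ/dₒ; combined with 1/f = 1/dₒ + 1/dᵢ this gives dₒ = f·(1 + W/h).
dₒ = 8.6 mm × (1 + 186/6.6) = 8.6 × 29.1818 ≈ 250.964 mm = 25.0964 cm.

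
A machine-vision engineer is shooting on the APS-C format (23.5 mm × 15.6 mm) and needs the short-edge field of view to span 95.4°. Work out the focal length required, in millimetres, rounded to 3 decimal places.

From α = 2·arctan(h/2f) we get f = h / (2·tan(α/2)).
With h = 15.6 mm and α/2 = 47.7°, tan(α/2) ≈ 1.09899, so f ≈ 15.6 / 2.19797 ≈ 7.0975 mm.

7.097 mm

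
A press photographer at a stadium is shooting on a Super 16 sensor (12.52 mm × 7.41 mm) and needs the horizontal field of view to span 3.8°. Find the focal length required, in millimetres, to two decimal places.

188.71 mm

From α = 2·arctan(w/2f) we get f = w / (2·tan(α/2)).
With w = 12.52 mm and α/2 = 1.9°, tan(α/2) ≈ 0.03317, so f ≈ 12.52 / 0.06635 ≈ 188.7053 mm.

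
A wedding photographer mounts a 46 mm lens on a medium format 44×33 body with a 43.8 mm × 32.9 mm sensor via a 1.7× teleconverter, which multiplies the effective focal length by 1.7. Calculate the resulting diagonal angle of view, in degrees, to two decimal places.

Effective focal length f = 46 × 1.7 = 78.2 mm.
Sensor diagonal = √(43.8² + 32.9²) = √3000.8500 ≈ 54.7800 mm.
α = 2·arctan(54.780 / (2 × 78.2)) = 2·arctan(0.35026) ≈ 38.6062°.

38.61°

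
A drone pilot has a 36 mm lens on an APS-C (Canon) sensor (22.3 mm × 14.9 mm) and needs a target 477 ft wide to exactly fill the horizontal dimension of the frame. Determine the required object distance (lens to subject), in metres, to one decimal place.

W: 477 ft × 304.8 mm/ft = 145389.60 mm.
Magnification m = w/W = dᵢ/dₒ; combined with 1/f = 1/dₒ + 1/dᵢ this gives dₒ = f·(1 + W/w).
dₒ = 36 mm × (1 + 145390/22.3) = 36 × 6520.7128 ≈ 234745.661 mm = 234.746 m.

234.7 m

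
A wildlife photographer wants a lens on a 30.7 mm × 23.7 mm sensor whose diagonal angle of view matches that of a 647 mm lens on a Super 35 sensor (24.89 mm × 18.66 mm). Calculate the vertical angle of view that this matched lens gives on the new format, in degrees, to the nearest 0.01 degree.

Sensor diagonal = √(24.89² + 18.66²) = √967.7077 ≈ 31.1080 mm.
Sensor diagonal = √(30.7² + 23.7²) = √1504.1800 ≈ 38.7838 mm.
Equal diagonal AOV ⇒ f₂ = f₁ · 38.7838/31.1080 = 647 × 1.24675 ≈ 806.6443 mm.
Vertical AOV on the new format = 2·arctan(23.7 / (2 × 806.6443)) = 2·arctan(0.01469) ≈ 1.6833°.

1.68°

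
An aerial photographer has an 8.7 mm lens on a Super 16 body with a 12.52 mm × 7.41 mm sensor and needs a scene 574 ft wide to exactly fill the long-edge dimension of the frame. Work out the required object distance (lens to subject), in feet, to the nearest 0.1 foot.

W: 574 ft × 304.8 mm/ft = 174955.19 mm.
Magnification m = w/W = dᵢ/dₒ; combined with 1/f = 1/dₒ + 1/dᵢ this gives dₒ = f·(1 + W/w).
dₒ = 8.7 mm × (1 + 174955/12.52) = 8.7 × 13975.0571 ≈ 121582.996 mm = 121582.996/304.8 ft = 398.894 ft.

398.9 ft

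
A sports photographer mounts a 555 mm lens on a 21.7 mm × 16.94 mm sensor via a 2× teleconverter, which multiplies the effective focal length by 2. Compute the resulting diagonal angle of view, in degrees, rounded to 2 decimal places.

Effective focal length f = 555 × 2 = 1110 mm.
Sensor diagonal = √(21.7² + 16.94²) = √757.8536 ≈ 27.5291 mm.
α = 2·arctan(27.529 / (2 × 1110)) = 2·arctan(0.01240) ≈ 1.4209°.

1.42°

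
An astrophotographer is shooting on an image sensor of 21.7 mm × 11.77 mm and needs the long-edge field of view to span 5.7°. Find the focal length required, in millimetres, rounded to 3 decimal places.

217.946 mm

From α = 2·arctan(w/2f) we get f = w / (2·tan(α/2)).
With w = 21.7 mm and α/2 = 2.85°, tan(α/2) ≈ 0.04978, so f ≈ 21.7 / 0.09957 ≈ 217.9461 mm.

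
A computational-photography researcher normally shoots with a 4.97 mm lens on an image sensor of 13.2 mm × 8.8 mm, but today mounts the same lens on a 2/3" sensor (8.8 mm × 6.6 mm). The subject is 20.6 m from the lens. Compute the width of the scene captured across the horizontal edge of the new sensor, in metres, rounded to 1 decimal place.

36.5 m

The focal length stays 4.97 mm; the relevant sensor dimension is now w = 8.8 mm. Object distance dₒ = 20.6 m = 20600 mm.
Thin-lens field width W = w·(dₒ − f)/f = 8.8 × (20600 − 4.97)/4.97 ≈ 36466.049 mm = 36.466 m.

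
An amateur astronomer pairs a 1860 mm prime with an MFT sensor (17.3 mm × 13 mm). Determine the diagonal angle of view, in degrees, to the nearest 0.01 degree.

0.67°

Sensor diagonal = √(17.3² + 13²) = √468.2900 ≈ 21.6400 mm.
Angle of view α = 2·arctan(d/2f) with d = 21.6400 mm and f = 1860 mm.
d/2f = 0.00582; arctan(0.00582) ≈ 0.3333°, so α ≈ 0.6666°.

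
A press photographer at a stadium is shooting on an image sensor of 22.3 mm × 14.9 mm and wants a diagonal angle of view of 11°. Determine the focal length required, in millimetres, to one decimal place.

139.3 mm

Sensor diagonal = √(22.3² + 14.9²) = √719.3000 ≈ 26.8198 mm.
From α = 2·arctan(d/2f) we get f = d / (2·tan(α/2)).
With d = 26.8198 mm and α/2 = 5.5°, tan(α/2) ≈ 0.09629, so f ≈ 26.8198 / 0.19258 ≈ 139.2670 mm.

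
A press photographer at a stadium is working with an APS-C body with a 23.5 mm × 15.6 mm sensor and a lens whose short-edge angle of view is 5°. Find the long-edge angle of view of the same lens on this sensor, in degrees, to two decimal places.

7.53°

From the short-edge AOV: f = 15.6 / (2·tan(2.5°)) = 15.6 / 0.08732 ≈ 178.6494 mm.
Long-edge AOV = 2·arctan(23.5 / (2 × 178.6494)) = 2·arctan(0.06577) ≈ 7.5260°.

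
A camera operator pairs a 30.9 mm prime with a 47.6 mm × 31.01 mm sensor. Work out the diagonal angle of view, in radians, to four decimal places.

1.4867 rad

Sensor diagonal = √(47.6² + 31.01²) = √3227.3801 ≈ 56.8100 mm.
Angle of view α = 2·arctan(d/2f) with d = 56.8100 mm and f = 30.9 mm.
d/2f = 0.91926; arctan(0.91926) ≈ 0.7434 rad, so α ≈ 1.4867 rad.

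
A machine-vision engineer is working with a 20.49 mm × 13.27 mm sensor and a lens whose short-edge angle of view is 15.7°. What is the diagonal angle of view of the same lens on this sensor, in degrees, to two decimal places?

28.46°

From the short-edge AOV: f = 13.27 / (2·tan(7.85°)) = 13.27 / 0.27574 ≈ 48.1243 mm.
Sensor diagonal = √(20.49² + 13.27²) = √595.9330 ≈ 24.4117 mm.
Diagonal AOV = 2·arctan(24.4117 / (2 × 48.1243)) = 2·arctan(0.25363) ≈ 28.4639°.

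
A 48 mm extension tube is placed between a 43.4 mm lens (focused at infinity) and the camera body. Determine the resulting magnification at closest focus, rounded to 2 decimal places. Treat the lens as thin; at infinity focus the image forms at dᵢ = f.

1.11×

The tube moves the image plane from f to f + e, so dᵢ = 43.4 + 48 = 91.4 mm. Focus is achieved when 1/f = 1/dₒ + 1/dᵢ, giving dₒ = 1/(1/f − 1/(f+e)).
Magnification m = dᵢ/dₒ = (f+e)·(1/f − 1/(f+e)) = e/f = 48/43.4 ≈ 1.1060.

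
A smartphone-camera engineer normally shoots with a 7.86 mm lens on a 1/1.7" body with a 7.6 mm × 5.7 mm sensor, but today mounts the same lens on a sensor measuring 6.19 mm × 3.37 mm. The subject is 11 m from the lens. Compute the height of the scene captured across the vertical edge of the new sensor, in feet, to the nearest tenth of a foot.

The focal length stays 7.86 mm; the relevant sensor dimension is now h = 3.37 mm. Object distance dₒ = 11 m = 11000 mm.
Thin-lens field height W = h·(dₒ − f)/f = 3.37 × (11000 − 7.86)/7.86 ≈ 4712.915 mm = 4712.915/304.8 ft = 15.4623 ft.

15.5 ft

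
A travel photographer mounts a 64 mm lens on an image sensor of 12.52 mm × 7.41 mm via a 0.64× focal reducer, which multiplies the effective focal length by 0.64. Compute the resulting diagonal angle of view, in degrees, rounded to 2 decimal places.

20.14°

Effective focal length f = 64 × 0.64 = 40.96 mm.
Sensor diagonal = √(12.52² + 7.41²) = √211.6585 ≈ 14.5485 mm.
α = 2·arctan(14.548 / (2 × 40.96)) = 2·arctan(0.17759) ≈ 20.1408°.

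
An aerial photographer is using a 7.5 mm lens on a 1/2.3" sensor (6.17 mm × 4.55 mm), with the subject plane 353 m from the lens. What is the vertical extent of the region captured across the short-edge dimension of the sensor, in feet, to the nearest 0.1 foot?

dₒ: 353 m = 353000 mm.
Similar triangles through the lens centre give W/dₒ = h/dᵢ; with 1/f = 1/dₒ + 1/dᵢ this gives W = h·(dₒ − f)/f.
W = 4.55 mm × (353000 − 7.5) / 7.5 = 4.55 × 47065.6667 ≈ 214148.783 mm = 214148.783/304.8 ft = 702.588 ft.

702.6 ft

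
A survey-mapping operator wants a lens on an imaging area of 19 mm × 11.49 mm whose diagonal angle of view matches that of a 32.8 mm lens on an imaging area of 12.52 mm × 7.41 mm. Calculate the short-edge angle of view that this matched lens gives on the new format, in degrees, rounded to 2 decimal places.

13.09°

Sensor diagonal = √(12.52² + 7.41²) = √211.6585 ≈ 14.5485 mm.
Sensor diagonal = √(19² + 11.49²) = √493.0201 ≈ 22.2041 mm.
Equal diagonal AOV ⇒ f₂ = f₁ · 22.2041/14.5485 = 32.8 × 1.52621 ≈ 50.0597 mm.
Short-edge AOV on the new format = 2·arctan(11.49 / (2 × 50.0597)) = 2·arctan(0.11476) ≈ 13.0936°.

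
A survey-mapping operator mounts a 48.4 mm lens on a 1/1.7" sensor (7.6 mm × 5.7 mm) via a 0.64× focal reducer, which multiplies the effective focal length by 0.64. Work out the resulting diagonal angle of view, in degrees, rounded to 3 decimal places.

17.436°

Effective focal length f = 48.4 × 0.64 = 30.976 mm.
Sensor diagonal = √(7.6² + 5.7²) = √90.2500 ≈ 9.5000 mm.
α = 2·arctan(9.500 / (2 × 30.976)) = 2·arctan(0.15334) ≈ 17.4362°.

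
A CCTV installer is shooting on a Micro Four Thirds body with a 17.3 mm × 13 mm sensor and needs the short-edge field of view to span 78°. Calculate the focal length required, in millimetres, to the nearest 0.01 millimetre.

8.03 mm

From α = 2·arctan(h/2f) we get f = h / (2·tan(α/2)).
With h = 13 mm and α/2 = 39°, tan(α/2) ≈ 0.80978, so f ≈ 13 / 1.61957 ≈ 8.0268 mm.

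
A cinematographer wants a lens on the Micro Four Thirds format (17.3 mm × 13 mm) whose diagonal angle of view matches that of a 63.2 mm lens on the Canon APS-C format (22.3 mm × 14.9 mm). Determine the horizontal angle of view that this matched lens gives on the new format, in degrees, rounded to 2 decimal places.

Sensor diagonal = √(22.3² + 14.9²) = √719.3000 ≈ 26.8198 mm.
Sensor diagonal = √(17.3² + 13²) = √468.2900 ≈ 21.6400 mm.
Equal diagonal AOV ⇒ f₂ = f₁ · 21.6400/26.8198 = 63.2 × 0.80687 ≈ 50.9940 mm.
Horizontal AOV on the new format = 2·arctan(17.3 / (2 × 50.9940)) = 2·arctan(0.16963) ≈ 19.2546°.

19.25°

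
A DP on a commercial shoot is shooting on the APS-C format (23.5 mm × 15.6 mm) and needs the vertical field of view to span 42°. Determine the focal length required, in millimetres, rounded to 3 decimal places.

From α = 2·arctan(h/2f) we get f = h / (2·tan(α/2)).
With h = 15.6 mm and α/2 = 21°, tan(α/2) ≈ 0.38386, so f ≈ 15.6 / 0.76773 ≈ 20.3197 mm.

20.320 mm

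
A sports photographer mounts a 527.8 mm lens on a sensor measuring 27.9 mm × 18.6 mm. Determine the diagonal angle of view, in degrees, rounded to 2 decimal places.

Sensor diagonal = √(27.9² + 18.6²) = √1124.3700 ≈ 33.5316 mm.
Angle of view α = 2·arctan(d/2f) with d = 33.5316 mm and f = 527.8 mm.
d/2f = 0.03177; arctan(0.03177) ≈ 1.8194°, so α ≈ 3.6388°.

3.64°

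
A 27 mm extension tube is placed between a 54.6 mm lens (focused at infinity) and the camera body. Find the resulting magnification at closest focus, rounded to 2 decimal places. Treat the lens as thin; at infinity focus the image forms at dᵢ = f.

0.49×

The tube moves the image plane from f to f + e, so dᵢ = 54.6 + 27 = 81.6 mm. Focus is achieved when 1/f = 1/dₒ + 1/dᵢ, giving dₒ = 1/(1/f − 1/(f+e)).
Magnification m = dᵢ/dₒ = (f+e)·(1/f − 1/(f+e)) = e/f = 27/54.6 ≈ 0.4945.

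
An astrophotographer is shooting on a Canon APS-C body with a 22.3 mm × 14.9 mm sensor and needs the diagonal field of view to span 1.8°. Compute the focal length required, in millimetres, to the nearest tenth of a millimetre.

853.6 mm

Sensor diagonal = √(22.3² + 14.9²) = √719.3000 ≈ 26.8198 mm.
From α = 2·arctan(d/2f) we get f = d / (2·tan(α/2)).
With d = 26.8198 mm and α/2 = 0.9°, tan(α/2) ≈ 0.01571, so f ≈ 26.8198 / 0.03142 ≈ 853.6295 mm.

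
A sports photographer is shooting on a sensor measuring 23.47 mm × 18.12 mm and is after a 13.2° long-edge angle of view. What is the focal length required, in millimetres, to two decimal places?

101.42 mm

From α = 2·arctan(w/2f) we get f = w / (2·tan(α/2)).
With w = 23.47 mm and α/2 = 6.6°, tan(α/2) ≈ 0.11570, so f ≈ 23.47 / 0.23141 ≈ 101.4226 mm.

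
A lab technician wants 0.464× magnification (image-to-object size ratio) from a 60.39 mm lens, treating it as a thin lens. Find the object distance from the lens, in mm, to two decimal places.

With m = dᵢ/dₒ and 1/f = 1/dₒ + 1/dᵢ, substituting dᵢ = m·dₒ gives 1/f = (1 + 1/m)/dₒ, hence dₒ = f·(1 + 1/m).
dₒ = 60.39 × (1 + 1/0.464) = 60.39 × 3.15517 ≈ 190.541 mm.

190.54 mm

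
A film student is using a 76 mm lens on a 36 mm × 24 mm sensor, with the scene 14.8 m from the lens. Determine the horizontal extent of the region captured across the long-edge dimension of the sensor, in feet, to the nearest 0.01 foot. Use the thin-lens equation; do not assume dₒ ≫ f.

dₒ: 14.8 m = 14800 mm.
Similar triangles through the lens centre give W/dₒ = w/dᵢ; with 1/f = 1/dₒ + 1/dᵢ this gives W = w·(dₒ − f)/f.
W = 36 mm × (14800 − 76) / 76 = 36 × 193.7368 ≈ 6974.526 mm = 6974.526/304.8 ft = 22.8823 ft.

22.88 ft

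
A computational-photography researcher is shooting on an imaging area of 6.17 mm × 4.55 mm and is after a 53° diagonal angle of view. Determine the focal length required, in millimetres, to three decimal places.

Sensor diagonal = √(6.17² + 4.55²) = √58.7714 ≈ 7.6663 mm.
From α = 2·arctan(d/2f) we get f = d / (2·tan(α/2)).
With d = 7.6663 mm and α/2 = 26.5°, tan(α/2) ≈ 0.49858, so f ≈ 7.6663 / 0.99716 ≈ 7.6881 mm.

7.688 mm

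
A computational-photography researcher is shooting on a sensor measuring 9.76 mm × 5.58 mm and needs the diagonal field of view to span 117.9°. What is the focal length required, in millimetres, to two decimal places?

3.38 mm

Sensor diagonal = √(9.76² + 5.58²) = √126.3940 ≈ 11.2425 mm.
From α = 2·arctan(d/2f) we get f = d / (2·tan(α/2)).
With d = 11.2425 mm and α/2 = 58.95°, tan(α/2) ≈ 1.66099, so f ≈ 11.2425 / 3.32199 ≈ 3.3843 mm.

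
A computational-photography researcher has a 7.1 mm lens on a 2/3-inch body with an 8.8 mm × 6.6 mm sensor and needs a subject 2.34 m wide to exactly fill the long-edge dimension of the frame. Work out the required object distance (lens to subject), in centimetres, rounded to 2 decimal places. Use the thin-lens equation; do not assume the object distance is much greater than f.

189.51 cm

W: 2.34 m = 2340 mm.
Magnification m = w/W = dᵢ/dₒ; combined with 1/f = 1/dₒ + 1/dᵢ this gives dₒ = f·(1 + W/w).
dₒ = 7.1 mm × (1 + 2340/8.8) = 7.1 × 266.9091 ≈ 1895.055 mm = 189.505 cm.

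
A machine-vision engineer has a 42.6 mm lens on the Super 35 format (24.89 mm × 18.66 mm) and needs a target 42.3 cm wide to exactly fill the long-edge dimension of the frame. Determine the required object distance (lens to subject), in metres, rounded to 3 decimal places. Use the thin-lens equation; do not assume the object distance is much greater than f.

W: 42.3 cm = 423 mm.
Magnification m = w/W = dᵢ/dₒ; combined with 1/f = 1/dₒ + 1/dᵢ this gives dₒ = f·(1 + W/w).
dₒ = 42.6 mm × (1 + 423/24.89) = 42.6 × 17.9948 ≈ 766.578 mm = 0.766578 m.

0.767 m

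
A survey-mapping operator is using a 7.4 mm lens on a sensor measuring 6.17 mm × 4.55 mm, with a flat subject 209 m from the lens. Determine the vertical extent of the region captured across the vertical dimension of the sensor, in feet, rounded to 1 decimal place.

421.6 ft

dₒ: 209 m = 209000 mm.
Similar triangles through the lens centre give W/dₒ = h/dᵢ; with 1/f = 1/dₒ + 1/dᵢ this gives W = h·(dₒ − f)/f.
W = 4.55 mm × (209000 − 7.4) / 7.4 = 4.55 × 28242.2432 ≈ 128502.207 mm = 128502.207/304.8 ft = 421.595 ft.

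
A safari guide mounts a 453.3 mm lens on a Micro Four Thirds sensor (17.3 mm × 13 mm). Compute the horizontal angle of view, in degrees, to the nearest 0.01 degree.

2.19°

Angle of view α = 2·arctan(w/2f) with w = 17.3 mm and f = 453.3 mm.
w/2f = 0.01908; arctan(0.01908) ≈ 1.0932°, so α ≈ 2.1864°.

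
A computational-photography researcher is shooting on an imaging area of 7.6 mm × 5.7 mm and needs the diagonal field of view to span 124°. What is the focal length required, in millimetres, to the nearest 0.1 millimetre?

Sensor diagonal = √(7.6² + 5.7²) = √90.2500 ≈ 9.5000 mm.
From α = 2·arctan(d/2f) we get f = d / (2·tan(α/2)).
With d = 9.5000 mm and α/2 = 62°, tan(α/2) ≈ 1.88073, so f ≈ 9.5000 / 3.76145 ≈ 2.5256 mm.

2.5 mm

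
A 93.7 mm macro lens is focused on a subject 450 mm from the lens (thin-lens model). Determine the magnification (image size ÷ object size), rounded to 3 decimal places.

0.263×

Thin lens: 1/f = 1/dₒ + 1/dᵢ → 1/dᵢ = 1/93.7 − 1/450 = 0.0084501 mm⁻¹, so dᵢ ≈ 118.3413 mm.
Magnification m = dᵢ/dₒ = 118.3413/450 ≈ 0.26298.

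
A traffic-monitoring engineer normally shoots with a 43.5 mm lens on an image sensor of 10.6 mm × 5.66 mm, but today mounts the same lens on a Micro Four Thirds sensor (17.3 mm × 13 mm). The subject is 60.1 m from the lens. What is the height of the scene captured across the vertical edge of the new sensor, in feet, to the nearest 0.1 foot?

58.9 ft

The focal length stays 43.5 mm; the relevant sensor dimension is now h = 13 mm. Object distance dₒ = 60.1 m = 60100 mm.
Thin-lens field height W = h·(dₒ − f)/f = 13 × (60100 − 43.5)/43.5 ≈ 17947.920 mm = 17947.920/304.8 ft = 58.8843 ft.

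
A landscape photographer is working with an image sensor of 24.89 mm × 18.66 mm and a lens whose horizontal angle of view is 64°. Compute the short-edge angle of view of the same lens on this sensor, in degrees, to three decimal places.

From the horizontal AOV: f = 24.89 / (2·tan(32°)) = 24.89 / 1.24974 ≈ 19.9162 mm.
Short-edge AOV = 2·arctan(18.66 / (2 × 19.9162)) = 2·arctan(0.46846) ≈ 50.2028°.

50.203°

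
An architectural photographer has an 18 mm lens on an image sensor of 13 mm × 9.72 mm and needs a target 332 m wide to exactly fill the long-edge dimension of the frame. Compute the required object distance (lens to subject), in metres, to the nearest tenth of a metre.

W: 332 m = 332000 mm.
Magnification m = w/W = dᵢ/dₒ; combined with 1/f = 1/dₒ + 1/dᵢ this gives dₒ = f·(1 + W/w).
dₒ = 18 mm × (1 + 332000/13) = 18 × 25539.4615 ≈ 459710.308 mm = 459.71 m.

459.7 m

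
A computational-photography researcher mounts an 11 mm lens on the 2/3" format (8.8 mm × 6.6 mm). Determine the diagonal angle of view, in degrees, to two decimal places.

53.13°

Sensor diagonal = √(8.8² + 6.6²) = √121.0000 ≈ 11.0000 mm.
Angle of view α = 2·arctan(d/2f) with d = 11.0000 mm and f = 11 mm.
d/2f = 0.50000; arctan(0.50000) ≈ 26.5651°, so α ≈ 53.1301°.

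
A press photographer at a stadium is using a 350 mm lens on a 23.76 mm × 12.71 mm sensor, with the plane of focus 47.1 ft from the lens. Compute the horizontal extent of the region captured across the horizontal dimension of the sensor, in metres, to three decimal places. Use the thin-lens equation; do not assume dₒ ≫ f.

dₒ: 47.1 ft × 304.8 mm/ft = 14356.08 mm.
Similar triangles through the lens centre give W/dₒ = w/dᵢ; with 1/f = 1/dₒ + 1/dᵢ this gives W = w·(dₒ − f)/f.
W = 23.76 mm × (14356.1 − 350) / 350 = 23.76 × 40.0174 ≈ 950.813 mm = 0.950813 m.

0.951 m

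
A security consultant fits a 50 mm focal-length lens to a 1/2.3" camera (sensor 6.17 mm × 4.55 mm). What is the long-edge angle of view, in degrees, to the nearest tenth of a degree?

Angle of view α = 2·arctan(w/2f) with w = 6.17 mm and f = 50 mm.
w/2f = 0.06170; arctan(0.06170) ≈ 3.5307°, so α ≈ 7.0613°.

7.1°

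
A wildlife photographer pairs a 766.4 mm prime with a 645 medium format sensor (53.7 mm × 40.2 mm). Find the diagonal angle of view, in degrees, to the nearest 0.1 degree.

5.0°

Sensor diagonal = √(53.7² + 40.2²) = √4499.7300 ≈ 67.0800 mm.
Angle of view α = 2·arctan(d/2f) with d = 67.0800 mm and f = 766.4 mm.
d/2f = 0.04376; arctan(0.04376) ≈ 2.5058°, so α ≈ 5.0117°.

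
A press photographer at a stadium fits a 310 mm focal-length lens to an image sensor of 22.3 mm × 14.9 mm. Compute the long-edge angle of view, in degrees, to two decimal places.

4.12°

Angle of view α = 2·arctan(w/2f) with w = 22.3 mm and f = 310 mm.
w/2f = 0.03597; arctan(0.03597) ≈ 2.0599°, so α ≈ 4.1198°.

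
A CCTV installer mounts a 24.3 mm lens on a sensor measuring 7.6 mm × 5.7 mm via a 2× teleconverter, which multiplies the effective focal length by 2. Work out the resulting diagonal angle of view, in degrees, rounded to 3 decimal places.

Effective focal length f = 24.3 × 2 = 48.6 mm.
Sensor diagonal = √(7.6² + 5.7²) = √90.2500 ≈ 9.5000 mm.
α = 2·arctan(9.500 / (2 × 48.6)) = 2·arctan(0.09774) ≈ 11.1643°.

11.164°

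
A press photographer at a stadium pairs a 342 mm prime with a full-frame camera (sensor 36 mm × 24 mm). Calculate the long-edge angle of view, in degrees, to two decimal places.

6.03°

Angle of view α = 2·arctan(w/2f) with w = 36 mm and f = 342 mm.
w/2f = 0.05263; arctan(0.05263) ≈ 3.0128°, so α ≈ 6.0256°.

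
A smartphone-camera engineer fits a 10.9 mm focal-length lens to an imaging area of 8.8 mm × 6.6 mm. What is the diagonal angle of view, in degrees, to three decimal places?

Sensor diagonal = √(8.8² + 6.6²) = √121.0000 ≈ 11.0000 mm.
Angle of view α = 2·arctan(d/2f) with d = 11.0000 mm and f = 10.9 mm.
d/2f = 0.50459; arctan(0.50459) ≈ 26.7749°, so α ≈ 53.5498°.

53.550°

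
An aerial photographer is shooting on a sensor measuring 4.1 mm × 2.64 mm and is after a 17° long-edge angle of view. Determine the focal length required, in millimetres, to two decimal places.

From α = 2·arctan(w/2f) we get f = w / (2·tan(α/2)).
With w = 4.1 mm and α/2 = 8.5°, tan(α/2) ≈ 0.14945, so f ≈ 4.1 / 0.29890 ≈ 13.7169 mm.

13.72 mm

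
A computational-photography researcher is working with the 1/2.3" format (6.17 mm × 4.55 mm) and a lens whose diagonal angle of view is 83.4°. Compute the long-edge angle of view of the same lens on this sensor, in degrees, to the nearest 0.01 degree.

Sensor diagonal = √(6.17² + 4.55²) = √58.7714 ≈ 7.6663 mm.
From the diagonal AOV: f = 7.6663 / (2·tan(41.7°)) = 7.6663 / 1.78193 ≈ 4.3022 mm.
Long-edge AOV = 2·arctan(6.17 / (2 × 4.3022)) = 2·arctan(0.71707) ≈ 71.2867°.

71.29°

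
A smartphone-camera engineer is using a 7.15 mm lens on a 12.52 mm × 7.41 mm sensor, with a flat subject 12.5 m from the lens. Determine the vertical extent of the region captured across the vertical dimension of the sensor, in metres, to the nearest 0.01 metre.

12.95 m

dₒ: 12.5 m = 12500 mm.
Similar triangles through the lens centre give W/dₒ = h/dᵢ; with 1/f = 1/dₒ + 1/dᵢ this gives W = h·(dₒ − f)/f.
W = 7.41 mm × (12500 − 7.15) / 7.15 = 7.41 × 1747.2517 ≈ 12947.135 mm = 12.9471 m.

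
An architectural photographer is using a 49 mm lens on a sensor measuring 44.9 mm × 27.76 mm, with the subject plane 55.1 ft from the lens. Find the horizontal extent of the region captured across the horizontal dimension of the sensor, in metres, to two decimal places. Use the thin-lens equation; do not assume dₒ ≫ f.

15.34 m

dₒ: 55.1 ft × 304.8 mm/ft = 16794.48 mm.
Similar triangles through the lens centre give W/dₒ = w/dᵢ; with 1/f = 1/dₒ + 1/dᵢ this gives W = w·(dₒ − f)/f.
W = 44.9 mm × (16794.5 − 49) / 49 = 44.9 × 341.7445 ≈ 15344.327 mm = 15.3443 m.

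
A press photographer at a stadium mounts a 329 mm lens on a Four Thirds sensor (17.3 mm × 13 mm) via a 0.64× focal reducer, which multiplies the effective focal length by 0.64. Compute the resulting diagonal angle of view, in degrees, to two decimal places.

Effective focal length f = 329 × 0.64 = 210.56 mm.
Sensor diagonal = √(17.3² + 13²) = √468.2900 ≈ 21.6400 mm.
α = 2·arctan(21.640 / (2 × 210.56)) = 2·arctan(0.05139) ≈ 5.8833°.

5.88°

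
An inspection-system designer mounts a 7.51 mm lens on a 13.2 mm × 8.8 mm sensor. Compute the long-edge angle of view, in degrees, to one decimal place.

82.6°

Angle of view α = 2·arctan(w/2f) with w = 13.2 mm and f = 7.51 mm.
w/2f = 0.87883; arctan(0.87883) ≈ 41.3099°, so α ≈ 82.6198°.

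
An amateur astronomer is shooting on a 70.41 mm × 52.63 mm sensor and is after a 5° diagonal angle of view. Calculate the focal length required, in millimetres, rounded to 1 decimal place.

1006.7 mm

Sensor diagonal = √(70.41² + 52.63²) = √7727.4850 ≈ 87.9061 mm.
From α = 2·arctan(d/2f) we get f = d / (2·tan(α/2)).
With d = 87.9061 mm and α/2 = 2.5°, tan(α/2) ≈ 0.04366, so f ≈ 87.9061 / 0.08732 ≈ 1006.6905 mm.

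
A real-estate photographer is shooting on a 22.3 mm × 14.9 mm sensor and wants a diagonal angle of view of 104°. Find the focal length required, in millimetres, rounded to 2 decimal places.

Sensor diagonal = √(22.3² + 14.9²) = √719.3000 ≈ 26.8198 mm.
From α = 2·arctan(d/2f) we get f = d / (2·tan(α/2)).
With d = 26.8198 mm and α/2 = 52°, tan(α/2) ≈ 1.27994, so f ≈ 26.8198 / 2.55988 ≈ 10.4769 mm.

10.48 mm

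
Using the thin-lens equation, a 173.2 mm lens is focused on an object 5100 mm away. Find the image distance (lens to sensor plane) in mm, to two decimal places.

179.29 mm

1/dᵢ = 1/f − 1/dₒ = 1/173.2 − 1/5100 = 0.0055776 mm⁻¹.
dᵢ = 1/0.0055776 ≈ 179.2888 mm.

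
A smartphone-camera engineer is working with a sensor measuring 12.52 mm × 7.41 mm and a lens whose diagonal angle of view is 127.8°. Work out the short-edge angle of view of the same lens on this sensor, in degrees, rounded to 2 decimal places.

92.23°

Sensor diagonal = √(12.52² + 7.41²) = √211.6585 ≈ 14.5485 mm.
From the diagonal AOV: f = 14.5485 / (2·tan(63.9°)) = 14.5485 / 4.08251 ≈ 3.5636 mm.
Short-edge AOV = 2·arctan(7.41 / (2 × 3.5636)) = 2·arctan(1.03967) ≈ 92.2287°.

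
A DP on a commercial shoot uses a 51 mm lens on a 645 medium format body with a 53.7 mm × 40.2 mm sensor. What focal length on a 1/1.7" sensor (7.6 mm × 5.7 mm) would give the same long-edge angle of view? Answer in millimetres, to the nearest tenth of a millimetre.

Equal angle of view means equal width/f ratio, so f₂ = f₁ · (width₂/width₁) = 51 × 7.6/53.7.
f₂ = 51 × 0.14153 ≈ 7.218 mm.

7.2 mm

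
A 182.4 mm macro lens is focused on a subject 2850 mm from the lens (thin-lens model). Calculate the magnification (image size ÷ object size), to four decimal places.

0.0684×

Thin lens: 1/f = 1/dₒ + 1/dᵢ → 1/dᵢ = 1/182.4 − 1/2850 = 0.0051316 mm⁻¹, so dᵢ ≈ 194.8718 mm.
Magnification m = dᵢ/dₒ = 194.8718/2850 ≈ 0.06838.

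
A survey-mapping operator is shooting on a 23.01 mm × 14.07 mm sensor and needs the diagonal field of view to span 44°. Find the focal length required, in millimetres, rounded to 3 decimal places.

33.378 mm

Sensor diagonal = √(23.01² + 14.07²) = √727.4250 ≈ 26.9708 mm.
From α = 2·arctan(d/2f) we get f = d / (2·tan(α/2)).
With d = 26.9708 mm and α/2 = 22°, tan(α/2) ≈ 0.40403, so f ≈ 26.9708 / 0.80805 ≈ 33.3776 mm.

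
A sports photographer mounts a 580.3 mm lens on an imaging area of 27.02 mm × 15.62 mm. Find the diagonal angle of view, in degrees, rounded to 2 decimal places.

3.08°

Sensor diagonal = √(27.02² + 15.62²) = √974.0648 ≈ 31.2100 mm.
Angle of view α = 2·arctan(d/2f) with d = 31.2100 mm and f = 580.3 mm.
d/2f = 0.02689; arctan(0.02689) ≈ 1.5404°, so α ≈ 3.0808°.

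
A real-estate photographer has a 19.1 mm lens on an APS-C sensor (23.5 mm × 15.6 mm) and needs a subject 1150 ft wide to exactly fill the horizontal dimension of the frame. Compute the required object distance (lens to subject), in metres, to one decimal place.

W: 1150 ft × 304.8 mm/ft = 350519.99 mm.
Magnification m = w/W = dᵢ/dₒ; combined with 1/f = 1/dₒ + 1/dᵢ this gives dₒ = f·(1 + W/w).
dₒ = 19.1 mm × (1 + 350520/23.5) = 19.1 × 14916.7442 ≈ 284909.814 mm = 284.91 m.

284.9 m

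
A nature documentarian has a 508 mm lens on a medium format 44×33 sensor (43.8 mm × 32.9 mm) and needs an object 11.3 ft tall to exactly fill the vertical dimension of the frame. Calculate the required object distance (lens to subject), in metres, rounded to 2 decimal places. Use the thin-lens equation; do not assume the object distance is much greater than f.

W: 11.3 ft × 304.8 mm/ft = 3444.24 mm.
Magnification m = h/W = dᵢ/dₒ; combined with 1/f = 1/dₒ + 1/dᵢ this gives dₒ = f·(1 + W/h).
dₒ = 508 mm × (1 + 3444.24/32.9) = 508 × 105.6881 ≈ 53689.576 mm = 53.6896 m.

53.69 m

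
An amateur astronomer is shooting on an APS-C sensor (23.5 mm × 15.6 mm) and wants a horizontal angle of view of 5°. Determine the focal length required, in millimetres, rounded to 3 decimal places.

From α = 2·arctan(w/2f) we get f = w / (2·tan(α/2)).
With w = 23.5 mm and α/2 = 2.5°, tan(α/2) ≈ 0.04366, so f ≈ 23.5 / 0.08732 ≈ 269.1192 mm.

269.119 mm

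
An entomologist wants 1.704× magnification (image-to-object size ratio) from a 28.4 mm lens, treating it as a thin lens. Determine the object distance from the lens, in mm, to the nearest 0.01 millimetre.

45.07 mm

With m = dᵢ/dₒ and 1/f = 1/dₒ + 1/dᵢ, substituting dᵢ = m·dₒ gives 1/f = (1 + 1/m)/dₒ, hence dₒ = f·(1 + 1/m).
dₒ = 28.4 × (1 + 1/1.704) = 28.4 × 1.58685 ≈ 45.067 mm.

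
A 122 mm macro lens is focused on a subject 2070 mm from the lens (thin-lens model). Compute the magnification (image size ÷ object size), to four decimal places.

Thin lens: 1/f = 1/dₒ + 1/dᵢ → 1/dᵢ = 1/122 − 1/2070 = 0.0077136 mm⁻¹, so dᵢ ≈ 129.6407 mm.
Magnification m = dᵢ/dₒ = 129.6407/2070 ≈ 0.06263.

0.0626×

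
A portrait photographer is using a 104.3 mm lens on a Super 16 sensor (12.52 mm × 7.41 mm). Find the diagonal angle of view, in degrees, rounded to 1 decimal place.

8.0°

Sensor diagonal = √(12.52² + 7.41²) = √211.6585 ≈ 14.5485 mm.
Angle of view α = 2·arctan(d/2f) with d = 14.5485 mm and f = 104.3 mm.
d/2f = 0.06974; arctan(0.06974) ≈ 3.9895°, so α ≈ 7.9791°.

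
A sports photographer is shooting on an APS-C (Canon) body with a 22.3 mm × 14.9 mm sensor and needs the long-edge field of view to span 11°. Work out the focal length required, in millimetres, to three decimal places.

115.797 mm

From α = 2·arctan(w/2f) we get f = w / (2·tan(α/2)).
With w = 22.3 mm and α/2 = 5.5°, tan(α/2) ≈ 0.09629, so f ≈ 22.3 / 0.19258 ≈ 115.7972 mm.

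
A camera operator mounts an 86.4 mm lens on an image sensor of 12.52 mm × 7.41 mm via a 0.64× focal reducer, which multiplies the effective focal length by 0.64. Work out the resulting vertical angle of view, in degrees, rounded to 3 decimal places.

7.667°

Effective focal length f = 86.4 × 0.64 = 55.296 mm.
α = 2·arctan(7.41 / (2 × 55.296)) = 2·arctan(0.06700) ≈ 7.6665°.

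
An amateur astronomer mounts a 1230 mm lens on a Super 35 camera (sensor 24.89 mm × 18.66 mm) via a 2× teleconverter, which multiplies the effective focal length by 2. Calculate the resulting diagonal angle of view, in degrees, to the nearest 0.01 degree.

Effective focal length f = 1230 × 2 = 2460 mm.
Sensor diagonal = √(24.89² + 18.66²) = √967.7077 ≈ 31.1080 mm.
α = 2·arctan(31.108 / (2 × 2460)) = 2·arctan(0.00632) ≈ 0.7245°.

0.72°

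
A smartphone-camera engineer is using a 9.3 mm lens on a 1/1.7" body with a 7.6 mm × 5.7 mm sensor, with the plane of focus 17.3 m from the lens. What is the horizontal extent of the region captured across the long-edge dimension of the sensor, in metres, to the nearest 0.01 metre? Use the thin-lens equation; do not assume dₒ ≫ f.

14.13 m

dₒ: 17.3 m = 17300 mm.
Similar triangles through the lens centre give W/dₒ = w/dᵢ; with 1/f = 1/dₒ + 1/dᵢ this gives W = w·(dₒ − f)/f.
W = 7.6 mm × (17300 − 9.3) / 9.3 = 7.6 × 1859.2151 ≈ 14130.034 mm = 14.13 m.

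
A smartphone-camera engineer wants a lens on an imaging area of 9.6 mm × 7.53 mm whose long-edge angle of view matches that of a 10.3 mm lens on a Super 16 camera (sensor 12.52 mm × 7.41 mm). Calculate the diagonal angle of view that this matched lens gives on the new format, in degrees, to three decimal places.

Equal long-edge AOV ⇒ f₂ = f₁ · 9.6/12.52 = 10.3 × 0.76677 ≈ 7.8978 mm.
Sensor diagonal = √(9.6² + 7.53²) = √148.8609 ≈ 12.2009 mm.
Diagonal AOV on the new format = 2·arctan(12.2009 / (2 × 7.8978)) = 2·arctan(0.77242) ≈ 75.3668°.

75.367°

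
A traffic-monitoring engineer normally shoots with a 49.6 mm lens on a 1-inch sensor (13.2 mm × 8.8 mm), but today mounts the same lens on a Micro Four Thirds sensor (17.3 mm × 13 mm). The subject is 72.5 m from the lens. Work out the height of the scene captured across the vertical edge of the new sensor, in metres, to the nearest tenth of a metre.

19.0 m

The focal length stays 49.6 mm; the relevant sensor dimension is now h = 13 mm. Object distance dₒ = 72.5 m = 72500 mm.
Thin-lens field height W = h·(dₒ − f)/f = 13 × (72500 − 49.6)/49.6 ≈ 18989.016 mm = 18.989 m.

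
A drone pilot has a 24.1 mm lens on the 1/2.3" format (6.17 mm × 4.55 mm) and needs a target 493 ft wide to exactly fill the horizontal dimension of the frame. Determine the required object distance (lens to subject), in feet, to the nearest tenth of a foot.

1925.7 ft

W: 493 ft × 304.8 mm/ft = 150266.40 mm.
Magnification m = w/W = dᵢ/dₒ; combined with 1/f = 1/dₒ + 1/dᵢ this gives dₒ = f·(1 + W/w).
dₒ = 24.1 mm × (1 + 150266/6.17) = 24.1 × 24355.3590 ≈ 586964.153 mm = 586964.153/304.8 ft = 1925.74 ft.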